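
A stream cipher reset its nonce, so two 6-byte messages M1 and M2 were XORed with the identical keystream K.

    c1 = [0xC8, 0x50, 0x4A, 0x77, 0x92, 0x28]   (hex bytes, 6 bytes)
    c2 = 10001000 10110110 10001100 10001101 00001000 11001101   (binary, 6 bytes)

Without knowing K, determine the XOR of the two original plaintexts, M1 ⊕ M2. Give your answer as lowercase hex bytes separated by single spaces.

c1 ⊕ c2 = (M1 ⊕ K) ⊕ (M2 ⊕ K) = M1 ⊕ M2 — the shared key cancels under XOR.
c8 ^ 88 = 40
50 ^ b6 = e6
4a ^ 8c = c6
77 ^ 8d = fa
92 ^ 08 = 9a
28 ^ cd = e5

40 e6 c6 fa 9a e5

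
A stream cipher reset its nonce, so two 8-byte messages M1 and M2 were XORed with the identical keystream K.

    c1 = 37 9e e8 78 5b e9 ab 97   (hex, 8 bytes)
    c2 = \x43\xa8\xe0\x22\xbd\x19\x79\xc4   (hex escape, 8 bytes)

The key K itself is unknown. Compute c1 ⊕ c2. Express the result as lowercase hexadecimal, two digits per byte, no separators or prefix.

c1 ⊕ c2 = (M1 ⊕ K) ⊕ (M2 ⊕ K) = M1 ⊕ M2 — the shared key cancels under XOR.
37 XOR 43 = 74
9e XOR a8 = 36
e8 XOR e0 = 08
78 XOR 22 = 5a
5b XOR bd = e6
e9 XOR 19 = f0
ab XOR 79 = d2
97 XOR c4 = 53

7436085ae6f0d253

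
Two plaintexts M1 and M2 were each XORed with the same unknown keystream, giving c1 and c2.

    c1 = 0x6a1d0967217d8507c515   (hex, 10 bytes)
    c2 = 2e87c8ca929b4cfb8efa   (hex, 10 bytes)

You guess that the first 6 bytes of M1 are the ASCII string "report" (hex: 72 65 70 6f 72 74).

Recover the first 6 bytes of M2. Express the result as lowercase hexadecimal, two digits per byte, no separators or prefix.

36ffb1c2c192

First, c1 ⊕ c2 = (M1 ⊕ K) ⊕ (M2 ⊕ K) = M1 ⊕ M2, so the key drops out. Then M2 = (M1 ⊕ M2) ⊕ M1 over the first 6 bytes.
byte 0: (6a ⊕ 2e) ⊕ 72 = 44 ⊕ 72 = 36
byte 1: (1d ⊕ 87) ⊕ 65 = 9a ⊕ 65 = ff
byte 2: (09 ⊕ c8) ⊕ 70 = c1 ⊕ 70 = b1
byte 3: (67 ⊕ ca) ⊕ 6f = ad ⊕ 6f = c2
byte 4: (21 ⊕ 92) ⊕ 72 = b3 ⊕ 72 = c1
byte 5: (7d ⊕ 9b) ⊕ 74 = e6 ⊕ 74 = 92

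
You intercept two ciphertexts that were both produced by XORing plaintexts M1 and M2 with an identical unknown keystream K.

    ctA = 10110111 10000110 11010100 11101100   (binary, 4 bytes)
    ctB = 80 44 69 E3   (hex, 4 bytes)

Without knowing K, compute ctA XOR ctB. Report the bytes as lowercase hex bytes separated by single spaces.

ctA ⊕ ctB = (M1 ⊕ K) ⊕ (M2 ⊕ K) = M1 ⊕ M2 — the shared key cancels under XOR.
183 xor 128 =  55
134 xor  68 = 194
212 xor 105 = 189
236 xor 227 =  15

37 c2 bd 0f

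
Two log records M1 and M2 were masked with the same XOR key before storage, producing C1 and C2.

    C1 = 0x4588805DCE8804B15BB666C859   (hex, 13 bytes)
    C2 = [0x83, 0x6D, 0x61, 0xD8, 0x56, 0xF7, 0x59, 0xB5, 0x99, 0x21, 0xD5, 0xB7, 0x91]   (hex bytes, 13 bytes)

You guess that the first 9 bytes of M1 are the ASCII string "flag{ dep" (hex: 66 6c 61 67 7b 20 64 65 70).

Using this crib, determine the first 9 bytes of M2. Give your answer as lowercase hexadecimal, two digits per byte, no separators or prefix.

First, C1 ⊕ C2 = (M1 ⊕ K) ⊕ (M2 ⊕ K) = M1 ⊕ M2, so the key drops out. Then M2 = (M1 ⊕ M2) ⊕ M1 over the first 9 bytes.
byte 0: (45 xor 83) xor 66 = c6 xor 66 = a0
byte 1: (88 xor 6d) xor 6c = e5 xor 6c = 89
byte 2: (80 xor 61) xor 61 = e1 xor 61 = 80
byte 3: (5d xor d8) xor 67 = 85 xor 67 = e2
byte 4: (ce xor 56) xor 7b = 98 xor 7b = e3
byte 5: (88 xor f7) xor 20 = 7f xor 20 = 5f
byte 6: (04 xor 59) xor 64 = 5d xor 64 = 39
byte 7: (b1 xor b5) xor 65 = 04 xor 65 = 61
byte 8: (5b xor 99) xor 70 = c2 xor 70 = b2

a08980e2e35f3961b2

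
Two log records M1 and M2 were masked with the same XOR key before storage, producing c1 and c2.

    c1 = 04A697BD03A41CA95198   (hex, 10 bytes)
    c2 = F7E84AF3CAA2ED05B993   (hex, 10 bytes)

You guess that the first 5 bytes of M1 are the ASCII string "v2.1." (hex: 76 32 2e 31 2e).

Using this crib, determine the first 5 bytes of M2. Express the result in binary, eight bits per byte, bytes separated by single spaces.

10000101 01111100 11110011 01111111 11100111

First, c1 ⊕ c2 = (M1 ⊕ K) ⊕ (M2 ⊕ K) = M1 ⊕ M2, so the key drops out. Then M2 = (M1 ⊕ M2) ⊕ M1 over the first 5 bytes.
byte 0: (04 ^ f7) ^ 76 = f3 ^ 76 = 85
byte 1: (a6 ^ e8) ^ 32 = 4e ^ 32 = 7c
byte 2: (97 ^ 4a) ^ 2e = dd ^ 2e = f3
byte 3: (bd ^ f3) ^ 31 = 4e ^ 31 = 7f
byte 4: (03 ^ ca) ^ 2e = c9 ^ 2e = e7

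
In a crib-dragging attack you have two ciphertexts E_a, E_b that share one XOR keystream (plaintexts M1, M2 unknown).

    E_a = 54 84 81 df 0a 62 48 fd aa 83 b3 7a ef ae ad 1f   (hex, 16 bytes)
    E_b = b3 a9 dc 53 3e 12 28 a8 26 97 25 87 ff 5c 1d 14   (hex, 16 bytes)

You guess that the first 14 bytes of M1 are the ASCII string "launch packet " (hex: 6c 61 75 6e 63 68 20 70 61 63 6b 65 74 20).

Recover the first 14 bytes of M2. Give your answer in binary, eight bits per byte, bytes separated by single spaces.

First, E_a ⊕ E_b = (M1 ⊕ K) ⊕ (M2 ⊕ K) = M1 ⊕ M2, so the key drops out. Then M2 = (M1 ⊕ M2) ⊕ M1 over the first 14 bytes.
byte 0: (54 ^ b3) ^ 6c = e7 ^ 6c = 8b
byte 1: (84 ^ a9) ^ 61 = 2d ^ 61 = 4c
byte 2: (81 ^ dc) ^ 75 = 5d ^ 75 = 28
byte 3: (df ^ 53) ^ 6e = 8c ^ 6e = e2
byte 4: (0a ^ 3e) ^ 63 = 34 ^ 63 = 57
byte 5: (62 ^ 12) ^ 68 = 70 ^ 68 = 18
byte 6: (48 ^ 28) ^ 20 = 60 ^ 20 = 40
byte 7: (fd ^ a8) ^ 70 = 55 ^ 70 = 25
byte 8: (aa ^ 26) ^ 61 = 8c ^ 61 = ed
byte 9: (83 ^ 97) ^ 63 = 14 ^ 63 = 77
byte 10: (b3 ^ 25) ^ 6b = 96 ^ 6b = fd
byte 11: (7a ^ 87) ^ 65 = fd ^ 65 = 98
byte 12: (ef ^ ff) ^ 74 = 10 ^ 74 = 64
byte 13: (ae ^ 5c) ^ 20 = f2 ^ 20 = d2

10001011 01001100 00101000 11100010 01010111 00011000 01000000 00100101 11101101 01110111 11111101 10011000 01100100 11010010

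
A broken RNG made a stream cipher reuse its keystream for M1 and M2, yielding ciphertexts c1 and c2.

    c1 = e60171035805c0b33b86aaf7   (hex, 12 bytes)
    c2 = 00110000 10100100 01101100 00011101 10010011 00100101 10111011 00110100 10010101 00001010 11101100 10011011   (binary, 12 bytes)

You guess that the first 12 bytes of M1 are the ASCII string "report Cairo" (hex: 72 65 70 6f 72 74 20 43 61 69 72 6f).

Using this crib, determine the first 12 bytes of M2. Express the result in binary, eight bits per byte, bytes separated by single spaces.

10100100 11000000 01101101 01110001 10111001 01010100 01011011 11000100 11001111 11100101 00110100 00000011

First, c1 ⊕ c2 = (M1 ⊕ K) ⊕ (M2 ⊕ K) = M1 ⊕ M2, so the key drops out. Then M2 = (M1 ⊕ M2) ⊕ M1 over the first 12 bytes.
byte 0: (e6 ⊕ 30) ⊕ 72 = d6 ⊕ 72 = a4
byte 1: (01 ⊕ a4) ⊕ 65 = a5 ⊕ 65 = c0
byte 2: (71 ⊕ 6c) ⊕ 70 = 1d ⊕ 70 = 6d
byte 3: (03 ⊕ 1d) ⊕ 6f = 1e ⊕ 6f = 71
byte 4: (58 ⊕ 93) ⊕ 72 = cb ⊕ 72 = b9
byte 5: (05 ⊕ 25) ⊕ 74 = 20 ⊕ 74 = 54
byte 6: (c0 ⊕ bb) ⊕ 20 = 7b ⊕ 20 = 5b
byte 7: (b3 ⊕ 34) ⊕ 43 = 87 ⊕ 43 = c4
byte 8: (3b ⊕ 95) ⊕ 61 = ae ⊕ 61 = cf
byte 9: (86 ⊕ 0a) ⊕ 69 = 8c ⊕ 69 = e5
byte 10: (aa ⊕ ec) ⊕ 72 = 46 ⊕ 72 = 34
byte 11: (f7 ⊕ 9b) ⊕ 6f = 6c ⊕ 6f = 03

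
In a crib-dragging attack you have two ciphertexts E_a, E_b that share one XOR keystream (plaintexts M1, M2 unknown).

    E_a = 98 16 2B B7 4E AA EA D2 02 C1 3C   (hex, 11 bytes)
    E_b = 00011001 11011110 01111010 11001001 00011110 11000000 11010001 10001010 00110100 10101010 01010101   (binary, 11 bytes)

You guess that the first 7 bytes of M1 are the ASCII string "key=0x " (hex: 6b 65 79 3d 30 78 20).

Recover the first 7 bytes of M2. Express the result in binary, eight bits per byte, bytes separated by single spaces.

First, E_a ⊕ E_b = (M1 ⊕ K) ⊕ (M2 ⊕ K) = M1 ⊕ M2, so the key drops out. Then M2 = (M1 ⊕ M2) ⊕ M1 over the first 7 bytes.
byte 0: (98 ⊕ 19) ⊕ 6b = 81 ⊕ 6b = ea
byte 1: (16 ⊕ de) ⊕ 65 = c8 ⊕ 65 = ad
byte 2: (2b ⊕ 7a) ⊕ 79 = 51 ⊕ 79 = 28
byte 3: (b7 ⊕ c9) ⊕ 3d = 7e ⊕ 3d = 43
byte 4: (4e ⊕ 1e) ⊕ 30 = 50 ⊕ 30 = 60
byte 5: (aa ⊕ c0) ⊕ 78 = 6a ⊕ 78 = 12
byte 6: (ea ⊕ d1) ⊕ 20 = 3b ⊕ 20 = 1b

11101010 10101101 00101000 01000011 01100000 00010010 00011011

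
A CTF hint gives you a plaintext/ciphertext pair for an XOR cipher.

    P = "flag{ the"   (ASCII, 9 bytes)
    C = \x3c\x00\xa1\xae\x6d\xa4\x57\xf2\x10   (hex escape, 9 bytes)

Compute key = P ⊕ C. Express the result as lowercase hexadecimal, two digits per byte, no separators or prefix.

Since C = P ⊕ key, XORing both sides with P gives key = P ⊕ C.
byte 0: 66 XOR 3c = 5a
byte 1: 6c XOR 00 = 6c
byte 2: 61 XOR a1 = c0
byte 3: 67 XOR ae = c9
byte 4: 7b XOR 6d = 16
byte 5: 20 XOR a4 = 84
byte 6: 74 XOR 57 = 23
byte 7: 68 XOR f2 = 9a
byte 8: 65 XOR 10 = 75

5a6cc0c91684239a75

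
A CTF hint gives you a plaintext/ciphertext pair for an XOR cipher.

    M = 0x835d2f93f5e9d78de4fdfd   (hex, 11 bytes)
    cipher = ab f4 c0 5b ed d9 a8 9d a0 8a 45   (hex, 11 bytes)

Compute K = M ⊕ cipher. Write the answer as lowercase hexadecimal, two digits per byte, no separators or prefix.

Since cipher = M ⊕ K, XORing both sides with M gives K = M ⊕ cipher.
10000011 XOR 10101011 = 00101000
01011101 XOR 11110100 = 10101001
00101111 XOR 11000000 = 11101111
10010011 XOR 01011011 = 11001000
11110101 XOR 11101101 = 00011000
11101001 XOR 11011001 = 00110000
11010111 XOR 10101000 = 01111111
10001101 XOR 10011101 = 00010000
11100100 XOR 10100000 = 01000100
11111101 XOR 10001010 = 01110111
11111101 XOR 01000101 = 10111000

28a9efc818307f104477b8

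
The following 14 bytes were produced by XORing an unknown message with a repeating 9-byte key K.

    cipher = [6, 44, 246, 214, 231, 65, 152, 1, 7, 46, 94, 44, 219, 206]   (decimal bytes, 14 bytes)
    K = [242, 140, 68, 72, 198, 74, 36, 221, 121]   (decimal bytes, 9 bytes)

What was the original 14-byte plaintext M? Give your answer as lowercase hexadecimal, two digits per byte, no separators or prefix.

f4a0b29e210bbcdc7edcd2689308

The 9-byte key repeats, so the effective keystream is f2 8c 44 48 c6 4a 24 dd 79 f2 8c 44 48 c6.
byte 0: 06 ⊕ f2 = f4
byte 1: 2c ⊕ 8c = a0
byte 2: f6 ⊕ 44 = b2
byte 3: d6 ⊕ 48 = 9e
byte 4: e7 ⊕ c6 = 21
byte 5: 41 ⊕ 4a = 0b
byte 6: 98 ⊕ 24 = bc
byte 7: 01 ⊕ dd = dc
byte 8: 07 ⊕ 79 = 7e
byte 9: 2e ⊕ f2 = dc
byte 10: 5e ⊕ 8c = d2
byte 11: 2c ⊕ 44 = 68
byte 12: db ⊕ 48 = 93
byte 13: ce ⊕ c6 = 08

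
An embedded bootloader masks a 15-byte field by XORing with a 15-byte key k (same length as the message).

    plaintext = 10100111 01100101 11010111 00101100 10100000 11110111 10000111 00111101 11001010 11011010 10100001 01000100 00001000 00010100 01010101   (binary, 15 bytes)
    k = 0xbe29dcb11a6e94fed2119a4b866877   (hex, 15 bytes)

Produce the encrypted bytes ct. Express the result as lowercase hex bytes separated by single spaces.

XOR is its own inverse, so applying the key byte-wise gives the result directly.
byte 0: a7 xor be = 19
byte 1: 65 xor 29 = 4c
byte 2: d7 xor dc = 0b
byte 3: 2c xor b1 = 9d
byte 4: a0 xor 1a = ba
byte 5: f7 xor 6e = 99
byte 6: 87 xor 94 = 13
byte 7: 3d xor fe = c3
byte 8: ca xor d2 = 18
byte 9: da xor 11 = cb
byte 10: a1 xor 9a = 3b
byte 11: 44 xor 4b = 0f
byte 12: 08 xor 86 = 8e
byte 13: 14 xor 68 = 7c
byte 14: 55 xor 77 = 22

19 4c 0b 9d ba 99 13 c3 18 cb 3b 0f 8e 7c 22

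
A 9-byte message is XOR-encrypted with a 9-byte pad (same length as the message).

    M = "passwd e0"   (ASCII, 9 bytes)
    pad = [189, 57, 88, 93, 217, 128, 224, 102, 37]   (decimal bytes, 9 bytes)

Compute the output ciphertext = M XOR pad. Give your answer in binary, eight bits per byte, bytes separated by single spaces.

XOR is its own inverse, so applying the key byte-wise gives the result directly.
byte 0: 70 ⊕ bd = cd
byte 1: 61 ⊕ 39 = 58
byte 2: 73 ⊕ 58 = 2b
byte 3: 73 ⊕ 5d = 2e
byte 4: 77 ⊕ d9 = ae
byte 5: 64 ⊕ 80 = e4
byte 6: 20 ⊕ e0 = c0
byte 7: 65 ⊕ 66 = 03
byte 8: 30 ⊕ 25 = 15

11001101 01011000 00101011 00101110 10101110 11100100 11000000 00000011 00010101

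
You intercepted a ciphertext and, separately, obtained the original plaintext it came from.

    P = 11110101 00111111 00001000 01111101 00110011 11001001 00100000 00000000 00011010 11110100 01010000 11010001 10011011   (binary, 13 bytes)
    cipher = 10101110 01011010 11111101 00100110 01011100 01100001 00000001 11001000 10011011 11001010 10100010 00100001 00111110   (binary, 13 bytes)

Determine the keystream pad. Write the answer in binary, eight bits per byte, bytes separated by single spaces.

01011011 01100101 11110101 01011011 01101111 10101000 00100001 11001000 10000001 00111110 11110010 11110000 10100101

Since cipher = P ⊕ pad, XORing both sides with P gives pad = P ⊕ cipher.
byte 0: f5 XOR ae = 5b
byte 1: 3f XOR 5a = 65
byte 2: 08 XOR fd = f5
byte 3: 7d XOR 26 = 5b
byte 4: 33 XOR 5c = 6f
byte 5: c9 XOR 61 = a8
byte 6: 20 XOR 01 = 21
byte 7: 00 XOR c8 = c8
byte 8: 1a XOR 9b = 81
byte 9: f4 XOR ca = 3e
byte 10: 50 XOR a2 = f2
byte 11: d1 XOR 21 = f0
byte 12: 9b XOR 3e = a5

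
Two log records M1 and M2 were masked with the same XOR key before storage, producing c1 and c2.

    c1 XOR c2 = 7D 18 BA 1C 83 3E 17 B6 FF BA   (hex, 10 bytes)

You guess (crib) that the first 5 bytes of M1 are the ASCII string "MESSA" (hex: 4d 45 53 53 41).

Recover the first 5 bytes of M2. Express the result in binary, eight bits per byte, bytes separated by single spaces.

00110000 01011101 11101001 01001111 11000010

Since c1 ⊕ c2 = M1 ⊕ M2, XORing with the guessed M1 bytes yields the corresponding M2 bytes: M2 = (c1 ⊕ c2) ⊕ M1.
byte 0: 01111101 ^ 01001101 = 00110000
byte 1: 00011000 ^ 01000101 = 01011101
byte 2: 10111010 ^ 01010011 = 11101001
byte 3: 00011100 ^ 01010011 = 01001111
byte 4: 10000011 ^ 01000001 = 11000010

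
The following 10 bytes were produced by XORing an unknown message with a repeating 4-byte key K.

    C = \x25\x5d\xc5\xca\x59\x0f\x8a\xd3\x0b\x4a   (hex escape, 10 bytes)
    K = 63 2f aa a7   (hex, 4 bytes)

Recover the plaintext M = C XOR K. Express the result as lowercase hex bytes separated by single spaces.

The 4-byte key repeats, so the effective keystream is 63 2f aa a7 63 2f aa a7 63 2f.
byte 0:  37 ^  99 =  70
byte 1:  93 ^  47 = 114
byte 2: 197 ^ 170 = 111
byte 3: 202 ^ 167 = 109
byte 4:  89 ^  99 =  58
byte 5:  15 ^  47 =  32
byte 6: 138 ^ 170 =  32
byte 7: 211 ^ 167 = 116
byte 8:  11 ^  99 = 104
byte 9:  74 ^  47 = 101

46 72 6f 6d 3a 20 20 74 68 65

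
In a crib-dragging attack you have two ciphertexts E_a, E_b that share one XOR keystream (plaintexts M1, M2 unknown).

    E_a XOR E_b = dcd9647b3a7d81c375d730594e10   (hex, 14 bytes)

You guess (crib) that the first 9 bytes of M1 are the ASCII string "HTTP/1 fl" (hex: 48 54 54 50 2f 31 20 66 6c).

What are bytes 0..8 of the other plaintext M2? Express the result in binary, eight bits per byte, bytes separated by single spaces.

10010100 10001101 00110000 00101011 00010101 01001100 10100001 10100101 00011001

Since E_a ⊕ E_b = M1 ⊕ M2, XORing with the guessed M1 bytes yields the corresponding M2 bytes: M2 = (E_a ⊕ E_b) ⊕ M1.
byte 0: dc ^ 48 = 94
byte 1: d9 ^ 54 = 8d
byte 2: 64 ^ 54 = 30
byte 3: 7b ^ 50 = 2b
byte 4: 3a ^ 2f = 15
byte 5: 7d ^ 31 = 4c
byte 6: 81 ^ 20 = a1
byte 7: c3 ^ 66 = a5
byte 8: 75 ^ 6c = 19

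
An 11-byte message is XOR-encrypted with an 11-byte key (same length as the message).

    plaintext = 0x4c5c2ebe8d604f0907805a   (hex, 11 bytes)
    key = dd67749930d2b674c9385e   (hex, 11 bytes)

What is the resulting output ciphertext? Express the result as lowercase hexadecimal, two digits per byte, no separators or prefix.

913b5a27bdb2f97dceb804

 76 XOR 221 = 145
 92 XOR 103 =  59
 46 XOR 116 =  90
190 XOR 153 =  39
141 XOR  48 = 189
 96 XOR 210 = 178
 79 XOR 182 = 249
  9 XOR 116 = 125
  7 XOR 201 = 206
128 XOR  56 = 184
 90 XOR  94 =   4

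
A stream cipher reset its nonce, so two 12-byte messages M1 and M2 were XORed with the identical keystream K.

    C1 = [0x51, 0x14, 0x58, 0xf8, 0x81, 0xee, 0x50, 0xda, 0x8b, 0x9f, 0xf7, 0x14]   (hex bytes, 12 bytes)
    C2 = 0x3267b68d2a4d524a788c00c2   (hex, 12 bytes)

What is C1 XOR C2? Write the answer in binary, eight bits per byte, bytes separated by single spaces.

C1 ⊕ C2 = (M1 ⊕ K) ⊕ (M2 ⊕ K) = M1 ⊕ M2 — the shared key cancels under XOR.
byte 0:  81 XOR  50 =  99
byte 1:  20 XOR 103 = 115
byte 2:  88 XOR 182 = 238
byte 3: 248 XOR 141 = 117
byte 4: 129 XOR  42 = 171
byte 5: 238 XOR  77 = 163
byte 6:  80 XOR  82 =   2
byte 7: 218 XOR  74 = 144
byte 8: 139 XOR 120 = 243
byte 9: 159 XOR 140 =  19
byte 10: 247 XOR   0 = 247
byte 11:  20 XOR 194 = 214

01100011 01110011 11101110 01110101 10101011 10100011 00000010 10010000 11110011 00010011 11110111 11010110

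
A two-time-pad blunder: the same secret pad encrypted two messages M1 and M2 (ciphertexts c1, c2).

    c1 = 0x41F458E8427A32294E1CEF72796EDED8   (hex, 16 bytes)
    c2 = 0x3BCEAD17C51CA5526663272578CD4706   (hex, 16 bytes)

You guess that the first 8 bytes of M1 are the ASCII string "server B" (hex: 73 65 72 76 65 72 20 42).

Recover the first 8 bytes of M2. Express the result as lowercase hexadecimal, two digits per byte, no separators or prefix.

095f8789e214b739

First, c1 ⊕ c2 = (M1 ⊕ K) ⊕ (M2 ⊕ K) = M1 ⊕ M2, so the key drops out. Then M2 = (M1 ⊕ M2) ⊕ M1 over the first 8 bytes.
byte 0: (41 xor 3b) xor 73 = 7a xor 73 = 09
byte 1: (f4 xor ce) xor 65 = 3a xor 65 = 5f
byte 2: (58 xor ad) xor 72 = f5 xor 72 = 87
byte 3: (e8 xor 17) xor 76 = ff xor 76 = 89
byte 4: (42 xor c5) xor 65 = 87 xor 65 = e2
byte 5: (7a xor 1c) xor 72 = 66 xor 72 = 14
byte 6: (32 xor a5) xor 20 = 97 xor 20 = b7
byte 7: (29 xor 52) xor 42 = 7b xor 42 = 39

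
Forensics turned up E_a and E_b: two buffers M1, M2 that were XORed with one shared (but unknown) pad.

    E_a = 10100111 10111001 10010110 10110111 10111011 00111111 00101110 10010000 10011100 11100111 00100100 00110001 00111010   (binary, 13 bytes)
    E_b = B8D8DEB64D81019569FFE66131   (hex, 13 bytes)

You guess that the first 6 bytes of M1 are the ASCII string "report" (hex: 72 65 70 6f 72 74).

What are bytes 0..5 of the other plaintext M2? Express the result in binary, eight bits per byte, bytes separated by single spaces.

First, E_a ⊕ E_b = (M1 ⊕ K) ⊕ (M2 ⊕ K) = M1 ⊕ M2, so the key drops out. Then M2 = (M1 ⊕ M2) ⊕ M1 over the first 6 bytes.
byte 0: (a7 XOR b8) XOR 72 = 1f XOR 72 = 6d
byte 1: (b9 XOR d8) XOR 65 = 61 XOR 65 = 04
byte 2: (96 XOR de) XOR 70 = 48 XOR 70 = 38
byte 3: (b7 XOR b6) XOR 6f = 01 XOR 6f = 6e
byte 4: (bb XOR 4d) XOR 72 = f6 XOR 72 = 84
byte 5: (3f XOR 81) XOR 74 = be XOR 74 = ca

01101101 00000100 00111000 01101110 10000100 11001010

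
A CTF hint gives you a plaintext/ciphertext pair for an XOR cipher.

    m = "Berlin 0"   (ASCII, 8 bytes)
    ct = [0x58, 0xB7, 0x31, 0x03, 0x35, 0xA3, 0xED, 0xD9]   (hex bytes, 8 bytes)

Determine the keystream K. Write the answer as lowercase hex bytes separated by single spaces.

1a d2 43 6f 5c cd cd e9

Since ct = m ⊕ K, XORing both sides with m gives K = m ⊕ ct.
byte 0: 01000010 XOR 01011000 = 00011010
byte 1: 01100101 XOR 10110111 = 11010010
byte 2: 01110010 XOR 00110001 = 01000011
byte 3: 01101100 XOR 00000011 = 01101111
byte 4: 01101001 XOR 00110101 = 01011100
byte 5: 01101110 XOR 10100011 = 11001101
byte 6: 00100000 XOR 11101101 = 11001101
byte 7: 00110000 XOR 11011001 = 11101001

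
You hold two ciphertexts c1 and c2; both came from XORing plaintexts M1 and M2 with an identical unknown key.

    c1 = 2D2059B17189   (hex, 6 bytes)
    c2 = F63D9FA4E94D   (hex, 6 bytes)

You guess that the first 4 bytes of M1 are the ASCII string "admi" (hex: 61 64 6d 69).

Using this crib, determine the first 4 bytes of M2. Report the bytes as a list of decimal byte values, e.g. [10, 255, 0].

[186, 121, 171, 124]

First, c1 ⊕ c2 = (M1 ⊕ K) ⊕ (M2 ⊕ K) = M1 ⊕ M2, so the key drops out. Then M2 = (M1 ⊕ M2) ⊕ M1 over the first 4 bytes.
byte 0: (2d xor f6) xor 61 = db xor 61 = ba
byte 1: (20 xor 3d) xor 64 = 1d xor 64 = 79
byte 2: (59 xor 9f) xor 6d = c6 xor 6d = ab
byte 3: (b1 xor a4) xor 69 = 15 xor 69 = 7c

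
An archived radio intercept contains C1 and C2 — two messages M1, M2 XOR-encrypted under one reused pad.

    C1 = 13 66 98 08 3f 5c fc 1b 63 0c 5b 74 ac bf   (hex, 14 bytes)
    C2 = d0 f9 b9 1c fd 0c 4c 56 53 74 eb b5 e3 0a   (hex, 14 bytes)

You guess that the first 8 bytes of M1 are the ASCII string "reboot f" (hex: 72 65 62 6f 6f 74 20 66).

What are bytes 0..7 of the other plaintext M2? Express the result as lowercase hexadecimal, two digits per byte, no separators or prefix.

b1fa437bad24902b

First, C1 ⊕ C2 = (M1 ⊕ K) ⊕ (M2 ⊕ K) = M1 ⊕ M2, so the key drops out. Then M2 = (M1 ⊕ M2) ⊕ M1 over the first 8 bytes.
byte 0: (13 ⊕ d0) ⊕ 72 = c3 ⊕ 72 = b1
byte 1: (66 ⊕ f9) ⊕ 65 = 9f ⊕ 65 = fa
byte 2: (98 ⊕ b9) ⊕ 62 = 21 ⊕ 62 = 43
byte 3: (08 ⊕ 1c) ⊕ 6f = 14 ⊕ 6f = 7b
byte 4: (3f ⊕ fd) ⊕ 6f = c2 ⊕ 6f = ad
byte 5: (5c ⊕ 0c) ⊕ 74 = 50 ⊕ 74 = 24
byte 6: (fc ⊕ 4c) ⊕ 20 = b0 ⊕ 20 = 90
byte 7: (1b ⊕ 56) ⊕ 66 = 4d ⊕ 66 = 2b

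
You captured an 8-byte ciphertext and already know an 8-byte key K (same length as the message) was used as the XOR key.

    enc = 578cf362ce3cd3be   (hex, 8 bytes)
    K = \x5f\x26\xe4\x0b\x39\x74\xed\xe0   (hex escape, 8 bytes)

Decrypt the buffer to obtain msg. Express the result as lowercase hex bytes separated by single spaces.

08 aa 17 69 f7 48 3e 5e

byte 0: 01010111 XOR 01011111 = 00001000
byte 1: 10001100 XOR 00100110 = 10101010
byte 2: 11110011 XOR 11100100 = 00010111
byte 3: 01100010 XOR 00001011 = 01101001
byte 4: 11001110 XOR 00111001 = 11110111
byte 5: 00111100 XOR 01110100 = 01001000
byte 6: 11010011 XOR 11101101 = 00111110
byte 7: 10111110 XOR 11100000 = 01011110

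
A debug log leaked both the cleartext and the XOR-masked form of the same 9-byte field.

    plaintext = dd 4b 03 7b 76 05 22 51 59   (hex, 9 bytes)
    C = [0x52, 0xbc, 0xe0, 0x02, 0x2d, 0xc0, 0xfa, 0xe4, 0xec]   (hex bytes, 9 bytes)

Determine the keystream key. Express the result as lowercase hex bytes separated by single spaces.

Since C = plaintext ⊕ key, XORing both sides with plaintext gives key = plaintext ⊕ C.
dd ^ 52 = 8f
4b ^ bc = f7
03 ^ e0 = e3
7b ^ 02 = 79
76 ^ 2d = 5b
05 ^ c0 = c5
22 ^ fa = d8
51 ^ e4 = b5
59 ^ ec = b5

8f f7 e3 79 5b c5 d8 b5 b5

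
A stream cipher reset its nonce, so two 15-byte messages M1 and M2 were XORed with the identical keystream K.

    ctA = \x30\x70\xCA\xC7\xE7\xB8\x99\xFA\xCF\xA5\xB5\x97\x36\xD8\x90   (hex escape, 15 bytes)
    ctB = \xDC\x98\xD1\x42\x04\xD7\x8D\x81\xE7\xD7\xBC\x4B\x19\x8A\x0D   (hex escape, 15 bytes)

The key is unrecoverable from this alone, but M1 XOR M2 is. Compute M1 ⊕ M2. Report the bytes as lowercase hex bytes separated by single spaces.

ec e8 1b 85 e3 6f 14 7b 28 72 09 dc 2f 52 9d

ctA ⊕ ctB = (M1 ⊕ K) ⊕ (M2 ⊕ K) = M1 ⊕ M2 — the shared key cancels under XOR.
00110000 xor 11011100 = 11101100
01110000 xor 10011000 = 11101000
11001010 xor 11010001 = 00011011
11000111 xor 01000010 = 10000101
11100111 xor 00000100 = 11100011
10111000 xor 11010111 = 01101111
10011001 xor 10001101 = 00010100
11111010 xor 10000001 = 01111011
11001111 xor 11100111 = 00101000
10100101 xor 11010111 = 01110010
10110101 xor 10111100 = 00001001
10010111 xor 01001011 = 11011100
00110110 xor 00011001 = 00101111
11011000 xor 10001010 = 01010010
10010000 xor 00001101 = 10011101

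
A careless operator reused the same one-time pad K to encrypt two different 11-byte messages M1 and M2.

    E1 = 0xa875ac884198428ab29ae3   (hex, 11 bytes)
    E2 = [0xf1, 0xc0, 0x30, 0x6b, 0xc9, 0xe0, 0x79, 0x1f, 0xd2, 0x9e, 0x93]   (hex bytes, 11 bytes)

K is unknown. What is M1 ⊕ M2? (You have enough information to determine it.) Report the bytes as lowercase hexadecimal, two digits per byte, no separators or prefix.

59b59ce388783b95600470

E1 ⊕ E2 = (M1 ⊕ K) ⊕ (M2 ⊕ K) = M1 ⊕ M2 — the shared key cancels under XOR.
byte 0: 10101000 xor 11110001 = 01011001
byte 1: 01110101 xor 11000000 = 10110101
byte 2: 10101100 xor 00110000 = 10011100
byte 3: 10001000 xor 01101011 = 11100011
byte 4: 01000001 xor 11001001 = 10001000
byte 5: 10011000 xor 11100000 = 01111000
byte 6: 01000010 xor 01111001 = 00111011
byte 7: 10001010 xor 00011111 = 10010101
byte 8: 10110010 xor 11010010 = 01100000
byte 9: 10011010 xor 10011110 = 00000100
byte 10: 11100011 xor 10010011 = 01110000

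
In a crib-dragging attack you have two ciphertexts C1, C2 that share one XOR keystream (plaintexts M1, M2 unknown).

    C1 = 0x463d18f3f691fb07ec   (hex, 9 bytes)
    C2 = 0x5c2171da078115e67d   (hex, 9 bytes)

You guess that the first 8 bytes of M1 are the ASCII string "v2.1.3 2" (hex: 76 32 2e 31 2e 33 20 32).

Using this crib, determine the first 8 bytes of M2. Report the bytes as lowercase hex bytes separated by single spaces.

First, C1 ⊕ C2 = (M1 ⊕ K) ⊕ (M2 ⊕ K) = M1 ⊕ M2, so the key drops out. Then M2 = (M1 ⊕ M2) ⊕ M1 over the first 8 bytes.
byte 0: (46 ^ 5c) ^ 76 = 1a ^ 76 = 6c
byte 1: (3d ^ 21) ^ 32 = 1c ^ 32 = 2e
byte 2: (18 ^ 71) ^ 2e = 69 ^ 2e = 47
byte 3: (f3 ^ da) ^ 31 = 29 ^ 31 = 18
byte 4: (f6 ^ 07) ^ 2e = f1 ^ 2e = df
byte 5: (91 ^ 81) ^ 33 = 10 ^ 33 = 23
byte 6: (fb ^ 15) ^ 20 = ee ^ 20 = ce
byte 7: (07 ^ e6) ^ 32 = e1 ^ 32 = d3

6c 2e 47 18 df 23 ce d3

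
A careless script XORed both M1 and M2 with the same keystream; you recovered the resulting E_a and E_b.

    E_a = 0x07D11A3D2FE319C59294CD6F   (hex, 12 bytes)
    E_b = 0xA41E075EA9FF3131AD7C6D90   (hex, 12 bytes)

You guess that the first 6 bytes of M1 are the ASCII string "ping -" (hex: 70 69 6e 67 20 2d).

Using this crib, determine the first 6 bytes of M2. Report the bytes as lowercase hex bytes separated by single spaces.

d3 a6 73 04 a6 31

First, E_a ⊕ E_b = (M1 ⊕ K) ⊕ (M2 ⊕ K) = M1 ⊕ M2, so the key drops out. Then M2 = (M1 ⊕ M2) ⊕ M1 over the first 6 bytes.
byte 0: (07 ^ a4) ^ 70 = a3 ^ 70 = d3
byte 1: (d1 ^ 1e) ^ 69 = cf ^ 69 = a6
byte 2: (1a ^ 07) ^ 6e = 1d ^ 6e = 73
byte 3: (3d ^ 5e) ^ 67 = 63 ^ 67 = 04
byte 4: (2f ^ a9) ^ 20 = 86 ^ 20 = a6
byte 5: (e3 ^ ff) ^ 2d = 1c ^ 2d = 31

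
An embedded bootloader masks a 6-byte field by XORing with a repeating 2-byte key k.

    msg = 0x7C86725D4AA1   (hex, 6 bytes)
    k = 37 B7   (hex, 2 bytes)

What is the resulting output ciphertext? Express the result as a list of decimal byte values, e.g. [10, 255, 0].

The 2-byte key repeats, so the effective keystream is 37 b7 37 b7 37 b7.
byte 0: 124 XOR  55 =  75
byte 1: 134 XOR 183 =  49
byte 2: 114 XOR  55 =  69
byte 3:  93 XOR 183 = 234
byte 4:  74 XOR  55 = 125
byte 5: 161 XOR 183 =  22

[75, 49, 69, 234, 125, 22]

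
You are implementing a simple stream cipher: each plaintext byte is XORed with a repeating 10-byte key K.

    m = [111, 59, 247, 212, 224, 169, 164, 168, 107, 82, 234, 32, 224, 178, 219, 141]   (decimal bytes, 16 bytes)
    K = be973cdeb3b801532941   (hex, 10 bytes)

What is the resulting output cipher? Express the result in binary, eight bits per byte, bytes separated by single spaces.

11010001 10101100 11001011 00001010 01010011 00010001 10100101 11111011 01000010 00010011 01010100 10110111 11011100 01101100 01101000 00110101

The 10-byte key repeats, so the effective keystream is be 97 3c de b3 b8 01 53 29 41 be 97 3c de b3 b8.
byte 0: 6f xor be = d1
byte 1: 3b xor 97 = ac
byte 2: f7 xor 3c = cb
byte 3: d4 xor de = 0a
byte 4: e0 xor b3 = 53
byte 5: a9 xor b8 = 11
byte 6: a4 xor 01 = a5
byte 7: a8 xor 53 = fb
byte 8: 6b xor 29 = 42
byte 9: 52 xor 41 = 13
byte 10: ea xor be = 54
byte 11: 20 xor 97 = b7
byte 12: e0 xor 3c = dc
byte 13: b2 xor de = 6c
byte 14: db xor b3 = 68
byte 15: 8d xor b8 = 35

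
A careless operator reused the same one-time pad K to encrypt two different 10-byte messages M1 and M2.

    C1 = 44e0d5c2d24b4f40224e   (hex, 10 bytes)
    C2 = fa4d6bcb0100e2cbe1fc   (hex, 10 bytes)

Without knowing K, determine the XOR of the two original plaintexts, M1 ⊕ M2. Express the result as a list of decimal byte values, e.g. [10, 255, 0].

[190, 173, 190, 9, 211, 75, 173, 139, 195, 178]

C1 ⊕ C2 = (M1 ⊕ K) ⊕ (M2 ⊕ K) = M1 ⊕ M2 — the shared key cancels under XOR.
 68 XOR 250 = 190
224 XOR  77 = 173
213 XOR 107 = 190
194 XOR 203 =   9
210 XOR   1 = 211
 75 XOR   0 =  75
 79 XOR 226 = 173
 64 XOR 203 = 139
 34 XOR 225 = 195
 78 XOR 252 = 178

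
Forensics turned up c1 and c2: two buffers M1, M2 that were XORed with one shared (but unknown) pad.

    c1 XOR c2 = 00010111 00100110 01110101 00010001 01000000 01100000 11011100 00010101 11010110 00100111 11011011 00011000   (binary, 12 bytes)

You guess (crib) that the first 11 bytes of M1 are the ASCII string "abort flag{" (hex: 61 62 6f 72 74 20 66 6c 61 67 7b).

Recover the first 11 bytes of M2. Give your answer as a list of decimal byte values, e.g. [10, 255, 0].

[118, 68, 26, 99, 52, 64, 186, 121, 183, 64, 160]

Since c1 ⊕ c2 = M1 ⊕ M2, XORing with the guessed M1 bytes yields the corresponding M2 bytes: M2 = (c1 ⊕ c2) ⊕ M1.
17 XOR 61 = 76
26 XOR 62 = 44
75 XOR 6f = 1a
11 XOR 72 = 63
40 XOR 74 = 34
60 XOR 20 = 40
dc XOR 66 = ba
15 XOR 6c = 79
d6 XOR 61 = b7
27 XOR 67 = 40
db XOR 7b = a0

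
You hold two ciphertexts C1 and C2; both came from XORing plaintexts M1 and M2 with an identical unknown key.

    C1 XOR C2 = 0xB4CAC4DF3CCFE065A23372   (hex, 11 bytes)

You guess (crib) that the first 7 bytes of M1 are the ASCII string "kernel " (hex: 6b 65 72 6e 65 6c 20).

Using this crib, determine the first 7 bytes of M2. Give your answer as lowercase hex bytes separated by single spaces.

df af b6 b1 59 a3 c0

Since C1 ⊕ C2 = M1 ⊕ M2, XORing with the guessed M1 bytes yields the corresponding M2 bytes: M2 = (C1 ⊕ C2) ⊕ M1.
b4 XOR 6b = df
ca XOR 65 = af
c4 XOR 72 = b6
df XOR 6e = b1
3c XOR 65 = 59
cf XOR 6c = a3
e0 XOR 20 = c0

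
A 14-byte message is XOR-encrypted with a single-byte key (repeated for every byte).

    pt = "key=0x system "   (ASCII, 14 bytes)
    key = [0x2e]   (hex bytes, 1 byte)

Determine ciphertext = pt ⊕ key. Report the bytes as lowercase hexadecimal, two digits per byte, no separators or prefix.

The 1-byte key repeats, so the effective keystream is 2e 2e 2e 2e 2e 2e 2e 2e 2e 2e 2e 2e 2e 2e.
byte 0: 6b xor 2e = 45
byte 1: 65 xor 2e = 4b
byte 2: 79 xor 2e = 57
byte 3: 3d xor 2e = 13
byte 4: 30 xor 2e = 1e
byte 5: 78 xor 2e = 56
byte 6: 20 xor 2e = 0e
byte 7: 73 xor 2e = 5d
byte 8: 79 xor 2e = 57
byte 9: 73 xor 2e = 5d
byte 10: 74 xor 2e = 5a
byte 11: 65 xor 2e = 4b
byte 12: 6d xor 2e = 43
byte 13: 20 xor 2e = 0e

454b57131e560e5d575d5a4b430e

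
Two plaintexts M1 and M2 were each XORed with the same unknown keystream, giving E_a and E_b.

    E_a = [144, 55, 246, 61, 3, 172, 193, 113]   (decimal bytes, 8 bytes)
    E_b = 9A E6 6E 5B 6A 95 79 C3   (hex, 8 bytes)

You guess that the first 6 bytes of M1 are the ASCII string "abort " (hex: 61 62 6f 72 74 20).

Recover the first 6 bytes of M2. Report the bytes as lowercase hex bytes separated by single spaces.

First, E_a ⊕ E_b = (M1 ⊕ K) ⊕ (M2 ⊕ K) = M1 ⊕ M2, so the key drops out. Then M2 = (M1 ⊕ M2) ⊕ M1 over the first 6 bytes.
byte 0: (90 xor 9a) xor 61 = 0a xor 61 = 6b
byte 1: (37 xor e6) xor 62 = d1 xor 62 = b3
byte 2: (f6 xor 6e) xor 6f = 98 xor 6f = f7
byte 3: (3d xor 5b) xor 72 = 66 xor 72 = 14
byte 4: (03 xor 6a) xor 74 = 69 xor 74 = 1d
byte 5: (ac xor 95) xor 20 = 39 xor 20 = 19

6b b3 f7 14 1d 19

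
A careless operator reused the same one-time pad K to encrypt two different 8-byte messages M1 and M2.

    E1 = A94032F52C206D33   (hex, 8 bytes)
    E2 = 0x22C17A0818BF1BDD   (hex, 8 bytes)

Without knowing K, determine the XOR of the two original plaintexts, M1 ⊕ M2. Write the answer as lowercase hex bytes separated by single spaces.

E1 ⊕ E2 = (M1 ⊕ K) ⊕ (M2 ⊕ K) = M1 ⊕ M2 — the shared key cancels under XOR.
a9 XOR 22 = 8b
40 XOR c1 = 81
32 XOR 7a = 48
f5 XOR 08 = fd
2c XOR 18 = 34
20 XOR bf = 9f
6d XOR 1b = 76
33 XOR dd = ee

8b 81 48 fd 34 9f 76 ee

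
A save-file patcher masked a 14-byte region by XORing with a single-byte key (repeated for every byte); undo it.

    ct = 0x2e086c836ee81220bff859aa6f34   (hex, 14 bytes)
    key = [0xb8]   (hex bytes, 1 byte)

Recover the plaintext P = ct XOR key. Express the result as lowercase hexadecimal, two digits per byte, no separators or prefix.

The 1-byte key repeats, so the effective keystream is b8 b8 b8 b8 b8 b8 b8 b8 b8 b8 b8 b8 b8 b8.
byte 0: 2e XOR b8 = 96
byte 1: 08 XOR b8 = b0
byte 2: 6c XOR b8 = d4
byte 3: 83 XOR b8 = 3b
byte 4: 6e XOR b8 = d6
byte 5: e8 XOR b8 = 50
byte 6: 12 XOR b8 = aa
byte 7: 20 XOR b8 = 98
byte 8: bf XOR b8 = 07
byte 9: f8 XOR b8 = 40
byte 10: 59 XOR b8 = e1
byte 11: aa XOR b8 = 12
byte 12: 6f XOR b8 = d7
byte 13: 34 XOR b8 = 8c

96b0d43bd650aa980740e112d78c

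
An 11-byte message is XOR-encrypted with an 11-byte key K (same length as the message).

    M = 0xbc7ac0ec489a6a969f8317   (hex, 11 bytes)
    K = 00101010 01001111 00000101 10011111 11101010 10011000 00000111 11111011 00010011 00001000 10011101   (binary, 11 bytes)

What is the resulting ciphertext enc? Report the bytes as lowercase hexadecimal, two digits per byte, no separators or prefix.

XOR is its own inverse, so applying the key byte-wise gives the result directly.
byte 0: bc ⊕ 2a = 96
byte 1: 7a ⊕ 4f = 35
byte 2: c0 ⊕ 05 = c5
byte 3: ec ⊕ 9f = 73
byte 4: 48 ⊕ ea = a2
byte 5: 9a ⊕ 98 = 02
byte 6: 6a ⊕ 07 = 6d
byte 7: 96 ⊕ fb = 6d
byte 8: 9f ⊕ 13 = 8c
byte 9: 83 ⊕ 08 = 8b
byte 10: 17 ⊕ 9d = 8a

9635c573a2026d6d8c8b8a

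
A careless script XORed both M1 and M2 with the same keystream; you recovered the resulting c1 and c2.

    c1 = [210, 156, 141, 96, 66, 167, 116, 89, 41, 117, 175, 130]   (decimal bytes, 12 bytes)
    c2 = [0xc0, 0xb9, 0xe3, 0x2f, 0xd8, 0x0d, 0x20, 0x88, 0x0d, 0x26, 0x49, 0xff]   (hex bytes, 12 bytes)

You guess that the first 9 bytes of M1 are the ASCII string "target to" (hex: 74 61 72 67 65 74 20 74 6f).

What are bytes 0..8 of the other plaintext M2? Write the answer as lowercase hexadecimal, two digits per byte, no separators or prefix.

66441c28ffde74a54b

First, c1 ⊕ c2 = (M1 ⊕ K) ⊕ (M2 ⊕ K) = M1 ⊕ M2, so the key drops out. Then M2 = (M1 ⊕ M2) ⊕ M1 over the first 9 bytes.
byte 0: (d2 ⊕ c0) ⊕ 74 = 12 ⊕ 74 = 66
byte 1: (9c ⊕ b9) ⊕ 61 = 25 ⊕ 61 = 44
byte 2: (8d ⊕ e3) ⊕ 72 = 6e ⊕ 72 = 1c
byte 3: (60 ⊕ 2f) ⊕ 67 = 4f ⊕ 67 = 28
byte 4: (42 ⊕ d8) ⊕ 65 = 9a ⊕ 65 = ff
byte 5: (a7 ⊕ 0d) ⊕ 74 = aa ⊕ 74 = de
byte 6: (74 ⊕ 20) ⊕ 20 = 54 ⊕ 20 = 74
byte 7: (59 ⊕ 88) ⊕ 74 = d1 ⊕ 74 = a5
byte 8: (29 ⊕ 0d) ⊕ 6f = 24 ⊕ 6f = 4b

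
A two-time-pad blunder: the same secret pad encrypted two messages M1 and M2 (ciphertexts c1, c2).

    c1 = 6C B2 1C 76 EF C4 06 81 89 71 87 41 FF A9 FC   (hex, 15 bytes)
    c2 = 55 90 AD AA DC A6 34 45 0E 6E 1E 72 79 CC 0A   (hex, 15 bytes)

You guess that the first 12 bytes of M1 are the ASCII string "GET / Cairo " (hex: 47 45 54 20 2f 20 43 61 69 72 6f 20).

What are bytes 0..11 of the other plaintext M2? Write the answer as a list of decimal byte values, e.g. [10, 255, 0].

First, c1 ⊕ c2 = (M1 ⊕ K) ⊕ (M2 ⊕ K) = M1 ⊕ M2, so the key drops out. Then M2 = (M1 ⊕ M2) ⊕ M1 over the first 12 bytes.
byte 0: (6c XOR 55) XOR 47 = 39 XOR 47 = 7e
byte 1: (b2 XOR 90) XOR 45 = 22 XOR 45 = 67
byte 2: (1c XOR ad) XOR 54 = b1 XOR 54 = e5
byte 3: (76 XOR aa) XOR 20 = dc XOR 20 = fc
byte 4: (ef XOR dc) XOR 2f = 33 XOR 2f = 1c
byte 5: (c4 XOR a6) XOR 20 = 62 XOR 20 = 42
byte 6: (06 XOR 34) XOR 43 = 32 XOR 43 = 71
byte 7: (81 XOR 45) XOR 61 = c4 XOR 61 = a5
byte 8: (89 XOR 0e) XOR 69 = 87 XOR 69 = ee
byte 9: (71 XOR 6e) XOR 72 = 1f XOR 72 = 6d
byte 10: (87 XOR 1e) XOR 6f = 99 XOR 6f = f6
byte 11: (41 XOR 72) XOR 20 = 33 XOR 20 = 13

[126, 103, 229, 252, 28, 66, 113, 165, 238, 109, 246, 19]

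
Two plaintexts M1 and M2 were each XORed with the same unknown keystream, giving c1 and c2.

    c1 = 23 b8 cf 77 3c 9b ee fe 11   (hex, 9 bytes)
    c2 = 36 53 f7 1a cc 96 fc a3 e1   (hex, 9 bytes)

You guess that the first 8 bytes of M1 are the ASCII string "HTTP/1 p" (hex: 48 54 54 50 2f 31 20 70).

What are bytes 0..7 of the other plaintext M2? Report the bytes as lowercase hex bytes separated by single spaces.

First, c1 ⊕ c2 = (M1 ⊕ K) ⊕ (M2 ⊕ K) = M1 ⊕ M2, so the key drops out. Then M2 = (M1 ⊕ M2) ⊕ M1 over the first 8 bytes.
byte 0: (23 XOR 36) XOR 48 = 15 XOR 48 = 5d
byte 1: (b8 XOR 53) XOR 54 = eb XOR 54 = bf
byte 2: (cf XOR f7) XOR 54 = 38 XOR 54 = 6c
byte 3: (77 XOR 1a) XOR 50 = 6d XOR 50 = 3d
byte 4: (3c XOR cc) XOR 2f = f0 XOR 2f = df
byte 5: (9b XOR 96) XOR 31 = 0d XOR 31 = 3c
byte 6: (ee XOR fc) XOR 20 = 12 XOR 20 = 32
byte 7: (fe XOR a3) XOR 70 = 5d XOR 70 = 2d

5d bf 6c 3d df 3c 32 2d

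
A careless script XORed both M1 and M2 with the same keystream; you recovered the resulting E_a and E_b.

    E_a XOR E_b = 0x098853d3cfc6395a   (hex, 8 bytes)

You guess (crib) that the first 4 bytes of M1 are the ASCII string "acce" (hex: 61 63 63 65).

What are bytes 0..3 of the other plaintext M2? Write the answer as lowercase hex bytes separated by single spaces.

68 eb 30 b6

Since E_a ⊕ E_b = M1 ⊕ M2, XORing with the guessed M1 bytes yields the corresponding M2 bytes: M2 = (E_a ⊕ E_b) ⊕ M1.
  9 ^  97 = 104
136 ^  99 = 235
 83 ^  99 =  48
211 ^ 101 = 182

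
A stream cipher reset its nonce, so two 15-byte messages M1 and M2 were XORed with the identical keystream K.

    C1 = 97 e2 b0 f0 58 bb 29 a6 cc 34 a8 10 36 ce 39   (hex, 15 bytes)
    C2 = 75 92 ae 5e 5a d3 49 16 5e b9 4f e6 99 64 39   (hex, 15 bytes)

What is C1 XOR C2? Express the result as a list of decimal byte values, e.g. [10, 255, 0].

[226, 112, 30, 174, 2, 104, 96, 176, 146, 141, 231, 246, 175, 170, 0]

C1 ⊕ C2 = (M1 ⊕ K) ⊕ (M2 ⊕ K) = M1 ⊕ M2 — the shared key cancels under XOR.
byte 0: 97 ^ 75 = e2
byte 1: e2 ^ 92 = 70
byte 2: b0 ^ ae = 1e
byte 3: f0 ^ 5e = ae
byte 4: 58 ^ 5a = 02
byte 5: bb ^ d3 = 68
byte 6: 29 ^ 49 = 60
byte 7: a6 ^ 16 = b0
byte 8: cc ^ 5e = 92
byte 9: 34 ^ b9 = 8d
byte 10: a8 ^ 4f = e7
byte 11: 10 ^ e6 = f6
byte 12: 36 ^ 99 = af
byte 13: ce ^ 64 = aa
byte 14: 39 ^ 39 = 00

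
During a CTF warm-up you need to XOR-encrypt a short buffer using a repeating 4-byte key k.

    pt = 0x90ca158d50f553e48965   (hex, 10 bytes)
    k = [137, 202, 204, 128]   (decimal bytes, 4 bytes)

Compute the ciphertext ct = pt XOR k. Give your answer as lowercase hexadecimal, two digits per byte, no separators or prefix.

The 4-byte key repeats, so the effective keystream is 89 ca cc 80 89 ca cc 80 89 ca.
byte 0: 90 ^ 89 = 19
byte 1: ca ^ ca = 00
byte 2: 15 ^ cc = d9
byte 3: 8d ^ 80 = 0d
byte 4: 50 ^ 89 = d9
byte 5: f5 ^ ca = 3f
byte 6: 53 ^ cc = 9f
byte 7: e4 ^ 80 = 64
byte 8: 89 ^ 89 = 00
byte 9: 65 ^ ca = af

1900d90dd93f9f6400af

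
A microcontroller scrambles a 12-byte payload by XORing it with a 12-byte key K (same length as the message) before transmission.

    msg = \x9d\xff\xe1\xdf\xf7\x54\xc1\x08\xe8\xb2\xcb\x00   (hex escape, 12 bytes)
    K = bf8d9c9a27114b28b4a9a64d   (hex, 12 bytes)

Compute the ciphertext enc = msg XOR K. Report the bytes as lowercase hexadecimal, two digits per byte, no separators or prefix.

XOR is its own inverse, so applying the key byte-wise gives the result directly.
byte 0: 10011101 ⊕ 10111111 = 00100010
byte 1: 11111111 ⊕ 10001101 = 01110010
byte 2: 11100001 ⊕ 10011100 = 01111101
byte 3: 11011111 ⊕ 10011010 = 01000101
byte 4: 11110111 ⊕ 00100111 = 11010000
byte 5: 01010100 ⊕ 00010001 = 01000101
byte 6: 11000001 ⊕ 01001011 = 10001010
byte 7: 00001000 ⊕ 00101000 = 00100000
byte 8: 11101000 ⊕ 10110100 = 01011100
byte 9: 10110010 ⊕ 10101001 = 00011011
byte 10: 11001011 ⊕ 10100110 = 01101101
byte 11: 00000000 ⊕ 01001101 = 01001101

22727d45d0458a205c1b6d4d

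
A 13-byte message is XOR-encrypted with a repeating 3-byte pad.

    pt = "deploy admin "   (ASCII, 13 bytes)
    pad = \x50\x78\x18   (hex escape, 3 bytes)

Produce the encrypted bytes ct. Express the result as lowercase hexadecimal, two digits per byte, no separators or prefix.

341d683c176170197c3d117670

The 3-byte key repeats, so the effective keystream is 50 78 18 50 78 18 50 78 18 50 78 18 50.
byte 0: 64 xor 50 = 34
byte 1: 65 xor 78 = 1d
byte 2: 70 xor 18 = 68
byte 3: 6c xor 50 = 3c
byte 4: 6f xor 78 = 17
byte 5: 79 xor 18 = 61
byte 6: 20 xor 50 = 70
byte 7: 61 xor 78 = 19
byte 8: 64 xor 18 = 7c
byte 9: 6d xor 50 = 3d
byte 10: 69 xor 78 = 11
byte 11: 6e xor 18 = 76
byte 12: 20 xor 50 = 70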